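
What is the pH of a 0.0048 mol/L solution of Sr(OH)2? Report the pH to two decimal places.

pH = 11.98

Sr(OH)2 is a strong base (each formula unit releases 2 OH-); [OH-] = 0.0096 M.
pOH = -log(0.0096) = 2.02
pH = 14.00 - 2.02 = 11.98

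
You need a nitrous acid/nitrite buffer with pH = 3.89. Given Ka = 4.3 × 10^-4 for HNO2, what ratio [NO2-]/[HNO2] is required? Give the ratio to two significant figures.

pKa = -log(4.3 × 10^-4) = 3.367
pH = pKa + log(r) ⇒ log(r) = 3.89 − 3.367 = +0.523
r = [NO2-]/[HNO2] = 10^(+0.523) = 3.33

ratio = 3.3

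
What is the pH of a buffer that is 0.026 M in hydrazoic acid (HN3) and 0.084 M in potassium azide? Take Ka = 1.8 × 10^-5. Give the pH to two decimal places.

pKa = −log(1.8 × 10^-5) = 4.745
Henderson–Hasselbalch: pH = pKa + log([N3-]/[HN3]) = 4.745 + log(0.084/0.026)
pH = 4.745 + (+0.509) = 5.25

pH = 5.25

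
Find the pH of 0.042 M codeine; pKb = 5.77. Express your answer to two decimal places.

pH = 10.43

C18H21NO3 + H2O ⇌ C18H22NO3+ + OH-
Kb = 10^(−5.77) = 1.70 × 10^-6
Kb = [OH-]²/(0.042 − [OH-]) = 1.70 × 10^-6
Since Kb ≪ C₀, [OH-] ≈ √(Kb·C₀) = 2.67 × 10^-4 M.
pOH = −log(2.67 × 10^-4) = 3.57; pH = 14.00 − 3.57 = 10.43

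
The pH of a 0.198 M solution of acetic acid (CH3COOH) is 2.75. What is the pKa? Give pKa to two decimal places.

[H+] = 10^(-2.75) = 1.78 × 10^-3 M
At equilibrium [HA] = 0.198 − 1.78 × 10^-3 = 1.96 × 10^-1 M
Ka = [H+][A-]/[HA] = (1.78 × 10^-3)² / 1.96 × 10^-1 = 1.62 × 10^-5
pKa = -log(1.62 × 10^-5) = 4.79

pKa = 4.79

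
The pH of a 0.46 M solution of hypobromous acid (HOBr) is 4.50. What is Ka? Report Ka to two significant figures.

Ka = 2.2 × 10^-9

[H+] = 10^(-4.50) = 3.16 × 10^-5 M
At equilibrium [HA] = 0.46 − 3.16 × 10^-5 = 4.60 × 10^-1 M
Ka = [H+][A-]/[HA] = (3.16 × 10^-5)² / 4.60 × 10^-1 = 2.2 × 10^-9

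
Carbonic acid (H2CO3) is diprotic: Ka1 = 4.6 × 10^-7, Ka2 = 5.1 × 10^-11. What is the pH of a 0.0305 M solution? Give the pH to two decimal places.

pH = 3.93

Ka1 ≫ Ka2, so treat the first dissociation as the only significant source of H+.
Ka1 = x²/(0.0305 − x) = 4.6 × 10^-7
x ≈ √(4.6 × 10^-7 × 0.0305) = 1.18 × 10^-4 M
pH = −log(1.18 × 10^-4) = 3.93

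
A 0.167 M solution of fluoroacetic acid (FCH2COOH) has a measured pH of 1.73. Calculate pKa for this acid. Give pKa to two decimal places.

[H+] = 10^(-1.73) = 1.86 × 10^-2 M
At equilibrium [HA] = 0.167 − 1.86 × 10^-2 = 1.48 × 10^-1 M
Ka = [H+][A-]/[HA] = (1.86 × 10^-2)² / 1.48 × 10^-1 = 2.34 × 10^-3
pKa = -log(2.34 × 10^-3) = 2.63

pKa = 2.63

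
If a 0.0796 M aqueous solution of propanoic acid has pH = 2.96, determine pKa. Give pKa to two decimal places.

[H+] = 10^(-2.96) = 1.10 × 10^-3 M
At equilibrium [HA] = 0.0796 − 1.10 × 10^-3 = 7.85 × 10^-2 M
Ka = [H+][A-]/[HA] = (1.10 × 10^-3)² / 7.85 × 10^-2 = 1.54 × 10^-5
pKa = -log(1.54 × 10^-5) = 4.81

pKa = 4.81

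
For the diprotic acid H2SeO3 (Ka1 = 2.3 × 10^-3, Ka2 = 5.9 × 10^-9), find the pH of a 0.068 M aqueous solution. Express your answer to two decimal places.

pH = 1.94

Since Ka1 ≫ Ka2, the first ionization dominates [H+].
Ka1 = x²/(0.068 − x) = 2.3 × 10^-3
Solving the quadratic: x = (−Ka1 + √(Ka1² + 4·Ka1·C₀))/2 = 1.14 × 10^-2 M
pH = −log(1.14 × 10^-2) = 1.94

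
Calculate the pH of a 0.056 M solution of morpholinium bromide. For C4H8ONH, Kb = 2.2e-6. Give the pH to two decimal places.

C4H8ONH2+ is the conjugate acid of the weak base C4H8ONH.
Ka = Kw/Kb = 1.0×10^-14 / 2.2 × 10^-6 = 4.55 × 10^-9
Ka = [H+]²/(0.056 − [H+]) = 4.55 × 10^-9
Neglecting [H+] in the denominator: [H+] = √(4.55 × 10^-9 × 0.056) = 1.60 × 10^-5 M
([H+]/C₀ = 0.029% < 5%, so the approximation holds.)
pH = −log(1.60 × 10^-5) = 4.80

pH = 4.80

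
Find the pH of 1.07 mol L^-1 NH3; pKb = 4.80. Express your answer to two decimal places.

pH = 11.61

NH3 + H2O ⇌ NH4+ + OH-
Kb = 10^(−4.80) = 1.58 × 10^-5
From the ICE table, Kb = x²/(1.07 − x) = 1.58 × 10^-5.
Since Kb ≪ C₀, x ≈ √(Kb·C₀) = 4.11 × 10^-3 M.
(x/C₀ = 0.38% < 5%, so the approximation holds.)
pOH = 2.39, so pH = 14.00 − pOH = 11.61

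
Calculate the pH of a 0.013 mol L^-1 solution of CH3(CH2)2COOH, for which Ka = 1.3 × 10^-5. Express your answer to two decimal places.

CH3(CH2)2COOH ⇌ CH3(CH2)2COO- + H+
From the ICE table, Ka = x²/(0.013 − x) = 1.3 × 10^-5.
Neglecting x in the denominator: x = √(1.3 × 10^-5 × 0.013) = 4.11 × 10^-4 M
(x/C₀ = 3.2% < 5%, so the approximation holds.)
pH = −log[H+] = −log(4.11 × 10^-4) = 3.39

pH = 3.39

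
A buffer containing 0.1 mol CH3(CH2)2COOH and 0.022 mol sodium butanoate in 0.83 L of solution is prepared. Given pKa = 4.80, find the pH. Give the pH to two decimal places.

Using pH = pKa + log([base]/[acid]) with [base]/[acid] = 0.022/0.1:
pH = 4.80 + (-0.658) = 4.14

pH = 4.14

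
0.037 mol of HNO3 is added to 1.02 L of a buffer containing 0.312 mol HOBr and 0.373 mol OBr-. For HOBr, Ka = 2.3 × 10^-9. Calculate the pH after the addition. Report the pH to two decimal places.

pH = 8.62

After neutralization: n(HOBr) = 0.349 mol, n(OBr-) = 0.336 mol.
pKa = −log(2.3 × 10^-9) = 8.638
Henderson–Hasselbalch with mole ratio 0.336/0.349: pH = 8.638 + (-0.016)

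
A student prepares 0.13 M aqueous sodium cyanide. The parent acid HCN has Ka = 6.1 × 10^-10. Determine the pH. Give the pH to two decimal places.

CN- is the conjugate base of the weak acid HCN.
Kb = Kw/Ka = 1.0×10^-14 / 6.1 × 10^-10 = 1.64 × 10^-5
From the ICE table, Kb = [OH-]²/(0.13 − [OH-]) = 1.64 × 10^-5.
Neglecting [OH-] in the denominator: [OH-] = √(1.64 × 10^-5 × 0.13) = 1.46 × 10^-3 M
pOH = −log(1.46 × 10^-3) = 2.84; pH = 14.00 − 2.84 = 11.16

pH = 11.16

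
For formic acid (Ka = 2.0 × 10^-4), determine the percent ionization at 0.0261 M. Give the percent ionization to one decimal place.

HCOOH ⇌ HCOO- + H+; let x = [H+] at equilibrium.
Ka = x²/(C₀ − x); solving the quadratic gives x = 2.19 × 10^-3 M.
Fraction ionized = 2.19 × 10^-3 / 0.0261 = 0.0839 → 8.4%

8.4%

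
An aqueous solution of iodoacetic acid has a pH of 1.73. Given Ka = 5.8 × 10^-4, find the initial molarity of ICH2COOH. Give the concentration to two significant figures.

C₀ = 6.2 × 10^-1 M

[H+] = 10^(-1.73) = 1.86 × 10^-2 M = x
Ka = x²/(C₀ − x) ⇒ C₀ = x + x²/Ka
C₀ = 1.86 × 10^-2 + (1.86 × 10^-2)²/(5.8 × 10^-4) = 6.15 × 10^-1 M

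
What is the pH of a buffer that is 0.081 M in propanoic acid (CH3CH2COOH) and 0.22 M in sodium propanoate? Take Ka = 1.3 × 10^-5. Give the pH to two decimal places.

pH = 5.32

pKa = −log(1.3 × 10^-5) = 4.886
Henderson–Hasselbalch: pH = pKa + log([CH3CH2COO-]/[CH3CH2COOH]) = 4.886 + log(0.22/0.081)
pH = 4.886 + (+0.434) = 5.32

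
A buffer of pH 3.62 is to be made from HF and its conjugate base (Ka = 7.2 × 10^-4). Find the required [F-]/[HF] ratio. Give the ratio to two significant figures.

pKa = -log(7.2 × 10^-4) = 3.143
pH = pKa + log(r) ⇒ log(r) = 3.62 − 3.143 = +0.477
r = [F-]/[HF] = 10^(+0.477) = 3

ratio = 3.0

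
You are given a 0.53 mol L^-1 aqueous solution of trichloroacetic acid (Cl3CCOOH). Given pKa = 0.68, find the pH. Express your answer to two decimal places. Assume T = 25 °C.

pH = 0.61

Cl3CCOOH ⇌ Cl3CCOO- + H+
Ka = 10^(−0.68) = 2.09 × 10^-1
From the ICE table, Ka = [H+]²/(0.53 − [H+]) = 2.09 × 10^-1.
Here C₀/Ka ≈ 2.54, so the small-[H+] approximation fails. Use the quadratic:
[H+] = [−0.209 + √(0.209² + 0.443)]/2 = 2.44 × 10^-1 M
pH = −log[H+] = −log(2.44 × 10^-1) = 0.61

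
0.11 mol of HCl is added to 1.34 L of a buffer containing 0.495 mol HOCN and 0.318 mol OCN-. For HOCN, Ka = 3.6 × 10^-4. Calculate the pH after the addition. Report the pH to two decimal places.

pH = 2.98

Added H+ converts OCN- to HOCN: HOCN → 0.605 mol, OCN- → 0.208 mol.
pKa = −log(3.6 × 10^-4) = 3.444
pH = pKa + log([A⁻]/[HA]) = 3.444 + log(0.208/0.605) = 3.444 -0.464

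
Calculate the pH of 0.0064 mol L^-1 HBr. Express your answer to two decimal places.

pH = 2.19

HBr is a strong acid and dissociates completely, so [H+] = 0.0064 M.
pH = -log(0.0064) = 2.19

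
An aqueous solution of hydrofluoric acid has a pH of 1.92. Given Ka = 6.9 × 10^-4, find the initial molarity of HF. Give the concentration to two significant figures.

C₀ = 2.2 × 10^-1 M

[H+] = 10^(-1.92) = 1.20 × 10^-2 M = x
Ka = x²/(C₀ − x) ⇒ C₀ = x + x²/Ka
C₀ = 1.20 × 10^-2 + (1.20 × 10^-2)²/(6.9 × 10^-4) = 2.21 × 10^-1 M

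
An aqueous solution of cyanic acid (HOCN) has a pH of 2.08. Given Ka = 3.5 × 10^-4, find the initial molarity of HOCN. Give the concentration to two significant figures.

[H+] = 10^(-2.08) = 8.32 × 10^-3 M = x
Ka = x²/(C₀ − x) ⇒ C₀ = x + x²/Ka
C₀ = 8.32 × 10^-3 + (8.32 × 10^-3)²/(3.5 × 10^-4) = 2.06 × 10^-1 M

C₀ = 2.1 × 10^-1 M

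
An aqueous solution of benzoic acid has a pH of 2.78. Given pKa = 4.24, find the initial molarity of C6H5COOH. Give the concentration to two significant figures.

[H+] = 10^(-2.78) = 1.66 × 10^-3 M = x
Ka = 10^(−4.24) = 5.75 × 10^-5
Ka = x²/(C₀ − x) ⇒ C₀ = x + x²/Ka
C₀ = 1.66 × 10^-3 + (1.66 × 10^-3)²/(5.75 × 10^-5) = 4.96 × 10^-2 M

C₀ = 5.0 × 10^-2 M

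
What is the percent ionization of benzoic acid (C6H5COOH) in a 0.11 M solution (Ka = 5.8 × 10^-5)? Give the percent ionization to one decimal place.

2.3%

C6H5COOH ⇌ C6H5COO- + H+; let x = [H+] at equilibrium.
x ≈ √(Ka·C₀) = √(5.8 × 10^-5 × 0.11) = 2.53 × 10^-3 M
% ionization = x/C₀ × 100% = 2.53 × 10^-3/0.11 × 100% = 2.3%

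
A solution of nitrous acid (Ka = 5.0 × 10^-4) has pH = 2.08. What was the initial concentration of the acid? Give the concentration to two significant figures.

C₀ = 1.5 × 10^-1 M

[H+] = 10^(-2.08) = 8.32 × 10^-3 M = x
Ka = x²/(C₀ − x) ⇒ C₀ = x + x²/Ka
C₀ = 8.32 × 10^-3 + (8.32 × 10^-3)²/(5.0 × 10^-4) = 1.47 × 10^-1 M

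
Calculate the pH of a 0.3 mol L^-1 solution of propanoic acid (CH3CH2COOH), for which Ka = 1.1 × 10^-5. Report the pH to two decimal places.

CH3CH2COOH ⇌ CH3CH2COO- + H+
Ka = x²/(0.3 − x) = 1.1 × 10^-5
Neglecting x in the denominator: x = √(1.1 × 10^-5 × 0.3) = 1.82 × 10^-3 M
pH = −log(1.82 × 10^-3) = 2.74

pH = 2.74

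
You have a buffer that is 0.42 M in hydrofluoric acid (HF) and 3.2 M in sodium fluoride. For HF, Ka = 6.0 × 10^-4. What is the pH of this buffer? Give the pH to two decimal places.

pKa = −log(6.0 × 10^-4) = 3.222
pH = pKa + log([A⁻]/[HA]) = 3.222 + log(3.2/0.42)
pH = 3.222 + (+0.882) = 4.10

pH = 4.10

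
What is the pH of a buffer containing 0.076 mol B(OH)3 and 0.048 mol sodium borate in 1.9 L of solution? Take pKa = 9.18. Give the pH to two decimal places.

pH = 8.98

Henderson–Hasselbalch: pH = pKa + log([B(OH)4-]/[B(OH)3]) = 9.18 + log(0.048/0.076)
pH = 9.18 + (-0.200) = 8.98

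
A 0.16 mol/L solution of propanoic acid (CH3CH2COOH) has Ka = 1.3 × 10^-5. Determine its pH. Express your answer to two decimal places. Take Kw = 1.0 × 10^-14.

CH3CH2COOH ⇌ CH3CH2COO- + H+
Let x = [H+] at equilibrium. Ka = x²/(0.16 − x).
Since Ka ≪ C₀, x ≈ √(Ka·C₀) = 1.44 × 10^-3 M.
(x/C₀ = 0.9% < 5%, so the approximation holds.)
pH = −log[H+] = −log(1.44 × 10^-3) = 2.84

pH = 2.84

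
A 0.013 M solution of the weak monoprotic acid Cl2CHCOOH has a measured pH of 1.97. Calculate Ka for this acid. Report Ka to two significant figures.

Ka = 5.0 × 10^-2

[H+] = 10^(-1.97) = 1.07 × 10^-2 M
At equilibrium [HA] = 0.013 − 1.07 × 10^-2 = 2.30 × 10^-3 M
Ka = [H+][A-]/[HA] = (1.07 × 10^-2)² / 2.30 × 10^-3 = 5.0 × 10^-2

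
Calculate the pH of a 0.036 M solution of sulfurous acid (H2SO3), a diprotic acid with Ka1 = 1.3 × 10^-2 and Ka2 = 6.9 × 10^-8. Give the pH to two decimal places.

pH = 1.79

Since Ka1 ≫ Ka2, the first ionization dominates [H+].
Ka1 = x²/(0.036 − x) = 1.3 × 10^-2
Solving the quadratic: x = (−Ka1 + √(Ka1² + 4·Ka1·C₀))/2 = 1.61 × 10^-2 M
pH = −log(1.61 × 10^-2) = 1.79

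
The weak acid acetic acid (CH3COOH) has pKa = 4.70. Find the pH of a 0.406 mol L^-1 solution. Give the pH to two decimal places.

CH3COOH ⇌ CH3COO- + H+
Ka = 10^(−4.70) = 2.00 × 10^-5
From the ICE table, Ka = [H+]²/(0.406 − [H+]) = 2.00 × 10^-5.
Since Ka ≪ C₀, [H+] ≈ √(Ka·C₀) = 2.85 × 10^-3 M.
([H+]/C₀ = 0.7% < 5%, so the approximation holds.)
pH = −log(2.85 × 10^-3) = 2.55

pH = 2.55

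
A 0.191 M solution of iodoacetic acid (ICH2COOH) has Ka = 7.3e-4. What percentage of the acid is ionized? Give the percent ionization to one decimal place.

ICH2COOH ⇌ ICH2COO- + H+; let x = [H+] at equilibrium.
Solve x² + 0.00073x − 0.000139 = 0 → x = 1.14 × 10^-2 M
Fraction ionized = 1.14 × 10^-2 / 0.191 = 0.0597 → 6.0%

6.0%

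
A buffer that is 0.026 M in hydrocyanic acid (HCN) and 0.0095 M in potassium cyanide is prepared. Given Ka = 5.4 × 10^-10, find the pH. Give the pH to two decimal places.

pH = 8.83

pKa = −log(5.4 × 10^-10) = 9.268
pH = pKa + log([A⁻]/[HA]) = 9.268 + log(0.0095/0.026)
pH = 9.268 + (-0.437) = 8.83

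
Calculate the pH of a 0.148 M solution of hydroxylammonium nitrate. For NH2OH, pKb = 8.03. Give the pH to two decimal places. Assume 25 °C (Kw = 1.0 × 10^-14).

pH = 3.40

NH3OH+ is the conjugate acid of the weak base NH2OH.
Kb = 10^(−8.03) = 9.33 × 10^-9
Ka = Kw/Kb = 1.0×10^-14 / 9.33 × 10^-9 = 1.07 × 10^-6
Let x = [H+] at equilibrium. Ka = x²/(0.148 − x).
Since Ka ≪ C₀, x ≈ √(Ka·C₀) = 3.98 × 10^-4 M.
pH = −log(3.98 × 10^-4) = 3.40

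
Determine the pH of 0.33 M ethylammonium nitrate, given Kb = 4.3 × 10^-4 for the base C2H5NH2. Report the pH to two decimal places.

C2H5NH3+ is the conjugate acid of the weak base C2H5NH2.
Ka = Kw/Kb = 1.0×10^-14 / 4.3 × 10^-4 = 2.33 × 10^-11
From the ICE table, Ka = x²/(0.33 − x) = 2.33 × 10^-11.
Neglecting x in the denominator: x = √(2.33 × 10^-11 × 0.33) = 2.77 × 10^-6 M
Check: 0.00084% ionized — well under 5%, approximation valid.
pH = −log[H+] = −log(2.77 × 10^-6) = 5.56

pH = 5.56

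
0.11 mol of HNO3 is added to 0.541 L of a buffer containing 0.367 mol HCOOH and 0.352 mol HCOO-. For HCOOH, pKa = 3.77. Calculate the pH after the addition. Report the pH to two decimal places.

pH = 3.48

After neutralization: n(HCOOH) = 0.477 mol, n(HCOO-) = 0.242 mol.
pH = pKa + log([A⁻]/[HA]) = 3.77 + log(0.242/0.477) = 3.77 -0.295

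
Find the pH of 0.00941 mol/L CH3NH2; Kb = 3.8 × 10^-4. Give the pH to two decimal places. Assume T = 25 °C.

CH3NH2 + H2O ⇌ CH3NH3+ + OH-
Kb = x²/(0.00941 − x) = 3.8 × 10^-4
x is not negligible relative to C₀; solve x² + 0.00038·x − 3.58e-06 = 0.
x = (−Kb + √(Kb² + 4·Kb·C₀))/2 = 1.71 × 10^-3 M
pOH = 2.77, so pH = 14.00 − pOH = 11.23

pH = 11.23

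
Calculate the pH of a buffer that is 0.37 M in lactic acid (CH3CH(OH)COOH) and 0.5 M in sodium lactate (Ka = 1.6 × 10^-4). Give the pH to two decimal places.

pKa = −log(1.6 × 10^-4) = 3.796
Using pH = pKa + log([base]/[acid]) with [base]/[acid] = 0.5/0.37:
pH = 3.796 + (+0.131) = 3.93

pH = 3.93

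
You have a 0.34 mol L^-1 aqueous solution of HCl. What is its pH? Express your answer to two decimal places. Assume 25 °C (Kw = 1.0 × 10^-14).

pH = 0.47

HCl is a strong acid and dissociates completely, so [H+] = 0.34 M.
pH = -log(0.34) = 0.47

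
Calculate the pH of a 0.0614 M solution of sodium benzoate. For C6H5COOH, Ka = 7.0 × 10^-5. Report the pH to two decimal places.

C6H5COO- is the conjugate base of the weak acid C6H5COOH.
Kb = Kw/Ka = 1.0×10^-14 / 7.0 × 10^-5 = 1.43 × 10^-10
From the ICE table, Kb = [OH-]²/(0.0614 − [OH-]) = 1.43 × 10^-10.
Since Kb ≪ C₀, [OH-] ≈ √(Kb·C₀) = 2.96 × 10^-6 M.
pOH = 5.53, so pH = 14.00 − pOH = 8.47

pH = 8.47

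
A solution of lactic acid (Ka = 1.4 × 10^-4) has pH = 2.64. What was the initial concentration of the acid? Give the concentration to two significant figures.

C₀ = 4.0 × 10^-2 M

[H+] = 10^(-2.64) = 2.29 × 10^-3 M = x
Ka = x²/(C₀ − x) ⇒ C₀ = x + x²/Ka
C₀ = 2.29 × 10^-3 + (2.29 × 10^-3)²/(1.4 × 10^-4) = 3.97 × 10^-2 M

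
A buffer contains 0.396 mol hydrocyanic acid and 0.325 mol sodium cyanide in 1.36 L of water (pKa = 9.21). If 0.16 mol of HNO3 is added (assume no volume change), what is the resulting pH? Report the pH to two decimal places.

After neutralization: n(HCN) = 0.556 mol, n(CN-) = 0.165 mol.
pH = pKa + log(n_CN-/n_HCN) = 9.21 + log(0.165/0.556) = 9.21 + (-0.528)

pH = 8.68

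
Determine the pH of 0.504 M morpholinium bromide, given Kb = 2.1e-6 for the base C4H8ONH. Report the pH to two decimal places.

pH = 4.31

C4H8ONH2+ is the conjugate acid of the weak base C4H8ONH.
Ka = Kw/Kb = 1.0×10^-14 / 2.1 × 10^-6 = 4.76 × 10^-9
From the ICE table, Ka = [H+]²/(0.504 − [H+]) = 4.76 × 10^-9.
Neglecting [H+] in the denominator: [H+] = √(4.76 × 10^-9 × 0.504) = 4.90 × 10^-5 M
([H+]/C₀ = 0.0097% < 5%, so the approximation holds.)
pH = −log[H+] = −log(4.90 × 10^-5) = 4.31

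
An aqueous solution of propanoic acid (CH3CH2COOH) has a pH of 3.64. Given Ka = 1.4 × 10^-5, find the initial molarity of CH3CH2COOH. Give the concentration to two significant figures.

C₀ = 4.0 × 10^-3 M

[H+] = 10^(-3.64) = 2.29 × 10^-4 M = x
Ka = x²/(C₀ − x) ⇒ C₀ = x + x²/Ka
C₀ = 2.29 × 10^-4 + (2.29 × 10^-4)²/(1.4 × 10^-5) = 3.97 × 10^-3 M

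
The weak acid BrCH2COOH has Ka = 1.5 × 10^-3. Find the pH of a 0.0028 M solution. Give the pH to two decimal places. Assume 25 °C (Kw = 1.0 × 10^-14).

BrCH2COOH ⇌ BrCH2COO- + H+
From the ICE table, Ka = [H+]²/(0.0028 − [H+]) = 1.5 × 10^-3.
Here C₀/Ka ≈ 1.87, so the small-[H+] approximation fails. Use the quadratic:
[H+] = [−0.0015 + √(0.0015² + 1.68e-05)]/2 = 1.43 × 10^-3 M
pH = −log(1.43 × 10^-3) = 2.84

pH = 2.84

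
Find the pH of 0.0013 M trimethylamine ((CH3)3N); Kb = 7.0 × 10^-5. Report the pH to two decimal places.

pH = 10.43

(CH3)3N + H2O ⇌ (CH3)3NH+ + OH-
From the ICE table, Kb = x²/(0.0013 − x) = 7.0 × 10^-5.
x is not negligible relative to C₀; solve x² + 7e-05·x − 9.1e-08 = 0.
x = [−7e-05 + √(7e-05² + 3.64e-07)]/2 = 2.69 × 10^-4 M
pOH = 3.57, so pH = 14.00 − pOH = 10.43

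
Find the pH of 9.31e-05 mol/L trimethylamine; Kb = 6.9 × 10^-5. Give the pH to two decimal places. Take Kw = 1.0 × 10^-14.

pH = 9.72

(CH3)3N + H2O ⇌ (CH3)3NH+ + OH-
Kb = x²/(9.31e-05 − x) = 6.9 × 10^-5
The 5% rule fails; solving x² + Kb·x − Kb·C₀ = 0 exactly:
x = (−Kb + √(Kb² + 4·Kb·C₀))/2 = 5.28 × 10^-5 M
pOH = −log(5.28 × 10^-5) = 4.28; pH = 14.00 − 4.28 = 9.72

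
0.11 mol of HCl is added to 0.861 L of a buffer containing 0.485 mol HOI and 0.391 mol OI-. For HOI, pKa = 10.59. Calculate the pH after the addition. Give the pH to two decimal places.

pH = 10.26

After neutralization: n(HOI) = 0.595 mol, n(OI-) = 0.281 mol.
pH = pKa + log([A⁻]/[HA]) = 10.59 + log(0.281/0.595) = 10.59 -0.326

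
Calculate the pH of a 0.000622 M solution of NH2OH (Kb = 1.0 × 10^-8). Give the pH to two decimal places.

NH2OH + H2O ⇌ NH3OH+ + OH-
Let x = [OH-] at equilibrium. Kb = x²/(0.000622 − x).
Since Kb ≪ C₀, x ≈ √(Kb·C₀) = 2.49 × 10^-6 M.
(x/C₀ = 0.4% < 5%, so the approximation holds.)
pOH = −log(2.49 × 10^-6) = 5.60; pH = 14.00 − 5.60 = 8.40

pH = 8.40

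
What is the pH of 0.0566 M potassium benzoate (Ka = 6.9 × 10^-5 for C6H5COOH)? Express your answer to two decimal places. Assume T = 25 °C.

C6H5COO- is the conjugate base of the weak acid C6H5COOH.
Kb = Kw/Ka = 1.0×10^-14 / 6.9 × 10^-5 = 1.45 × 10^-10
Kb = [OH-]²/(0.0566 − [OH-]) = 1.45 × 10^-10
Assume [OH-] ≪ 0.0566: [OH-] ≈ √(1.45 × 10^-10 × 0.0566) = 2.86 × 10^-6 M
([OH-]/C₀ = 0.0051% < 5%, so the approximation holds.)
pOH = −log(2.86 × 10^-6) = 5.54; pH = 14.00 − 5.54 = 8.46

pH = 8.46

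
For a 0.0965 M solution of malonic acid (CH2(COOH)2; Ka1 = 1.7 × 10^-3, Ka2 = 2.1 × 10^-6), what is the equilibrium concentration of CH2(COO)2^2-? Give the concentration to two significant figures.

First ionization gives [H+] ≈ [CH2(COOH)COO-] = 1.20 × 10^-2 M.
Second step: Ka2 = [H+][CH2(COO)2^2-]/[CH2(COOH)COO-] ≈ [CH2(COO)2^2-] (since [H+] ≈ [CH2(COOH)COO-]).
So [CH2(COO)2^2-] ≈ Ka2.

2.1 × 10^-6 M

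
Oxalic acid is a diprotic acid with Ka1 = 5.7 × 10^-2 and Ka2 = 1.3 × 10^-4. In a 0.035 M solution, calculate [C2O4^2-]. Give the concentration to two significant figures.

First ionization gives [H+] ≈ [HC2O4-] = 2.45 × 10^-2 M.
Second step: Ka2 = [H+][C2O4^2-]/[HC2O4-] ≈ [C2O4^2-] (since [H+] ≈ [HC2O4-]).
So [C2O4^2-] ≈ Ka2.

1.3 × 10^-4 M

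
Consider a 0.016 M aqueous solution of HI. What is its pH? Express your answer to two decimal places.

HI is a strong acid and dissociates completely, so [H+] = 0.016 M.
pH = -log(0.016) = 1.80

pH = 1.80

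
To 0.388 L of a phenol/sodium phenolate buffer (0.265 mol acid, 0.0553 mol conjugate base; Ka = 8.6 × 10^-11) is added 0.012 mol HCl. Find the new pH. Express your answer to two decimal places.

pH = 9.26

After neutralization: n(C6H5OH) = 0.277 mol, n(C6H5O-) = 0.0433 mol.
pKa = −log(8.6 × 10^-11) = 10.066
Henderson–Hasselbalch with mole ratio 0.0433/0.277: pH = 10.066 + (-0.806)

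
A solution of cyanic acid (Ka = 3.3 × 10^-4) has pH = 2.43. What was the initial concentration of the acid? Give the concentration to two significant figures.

C₀ = 4.6 × 10^-2 M

[H+] = 10^(-2.43) = 3.72 × 10^-3 M = x
Ka = x²/(C₀ − x) ⇒ C₀ = x + x²/Ka
C₀ = 3.72 × 10^-3 + (3.72 × 10^-3)²/(3.3 × 10^-4) = 4.57 × 10^-2 M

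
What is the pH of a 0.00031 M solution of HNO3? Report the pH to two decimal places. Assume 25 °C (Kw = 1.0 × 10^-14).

pH = 3.51

HNO3 is a strong acid and dissociates completely, so [H+] = 0.00031 M.
pH = -log(0.00031) = 3.51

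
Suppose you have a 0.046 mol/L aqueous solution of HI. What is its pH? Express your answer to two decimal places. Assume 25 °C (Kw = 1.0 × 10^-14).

pH = 1.34

HI is a strong acid and dissociates completely, so [H+] = 0.046 M.
pH = -log(0.046) = 1.34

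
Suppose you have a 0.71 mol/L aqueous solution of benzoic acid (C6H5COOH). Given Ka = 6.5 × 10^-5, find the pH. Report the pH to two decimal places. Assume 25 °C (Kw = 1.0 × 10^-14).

C6H5COOH ⇌ C6H5COO- + H+
Ka = [H+]²/(0.71 − [H+]) = 6.5 × 10^-5
Assume [H+] ≪ 0.71: [H+] ≈ √(6.5 × 10^-5 × 0.71) = 6.79 × 10^-3 M
pH = −log[H+] = −log(6.79 × 10^-3) = 2.17

pH = 2.17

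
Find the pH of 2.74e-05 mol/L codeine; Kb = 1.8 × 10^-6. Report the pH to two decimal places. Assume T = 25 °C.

C18H21NO3 + H2O ⇌ C18H22NO3+ + OH-
From the ICE table, Kb = [OH-]²/(2.74e-05 − [OH-]) = 1.8 × 10^-6.
Here C₀/Kb ≈ 15.2, so the small-[OH-] approximation fails. Use the quadratic:
[OH-] = (−Kb + √(Kb² + 4·Kb·C₀))/2 = 6.18 × 10^-6 M
pOH = 5.21, so pH = 14.00 − pOH = 8.79

pH = 8.79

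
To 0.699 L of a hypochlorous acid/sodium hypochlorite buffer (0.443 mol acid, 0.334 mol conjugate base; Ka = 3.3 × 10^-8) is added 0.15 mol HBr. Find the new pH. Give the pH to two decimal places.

After neutralization: n(HOCl) = 0.593 mol, n(OCl-) = 0.184 mol.
pKa = −log(3.3 × 10^-8) = 7.481
pH = pKa + log([A⁻]/[HA]) = 7.481 + log(0.184/0.593) = 7.481 -0.508

pH = 6.97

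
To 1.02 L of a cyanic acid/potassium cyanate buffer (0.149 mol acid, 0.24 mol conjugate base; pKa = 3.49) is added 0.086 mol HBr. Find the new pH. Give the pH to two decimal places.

Added H+ converts OCN- to HOCN: HOCN → 0.235 mol, OCN- → 0.154 mol.
Henderson–Hasselbalch with mole ratio 0.154/0.235: pH = 3.49 + (-0.184)

pH = 3.31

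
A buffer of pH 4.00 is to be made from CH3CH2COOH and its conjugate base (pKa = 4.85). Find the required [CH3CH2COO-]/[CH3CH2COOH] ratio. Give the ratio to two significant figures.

pH = pKa + log(r) ⇒ log(r) = 4.00 − 4.85 = -0.85
r = [CH3CH2COO-]/[CH3CH2COOH] = 10^(-0.85) = 0.141

ratio = 0.14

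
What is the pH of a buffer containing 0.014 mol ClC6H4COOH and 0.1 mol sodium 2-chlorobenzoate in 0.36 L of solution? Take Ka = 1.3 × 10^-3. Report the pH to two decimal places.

pKa = −log(1.3 × 10^-3) = 2.886
pH = pKa + log([A⁻]/[HA]) = 2.886 + log(0.1/0.014)
pH = 2.886 + (+0.854) = 3.74

pH = 3.74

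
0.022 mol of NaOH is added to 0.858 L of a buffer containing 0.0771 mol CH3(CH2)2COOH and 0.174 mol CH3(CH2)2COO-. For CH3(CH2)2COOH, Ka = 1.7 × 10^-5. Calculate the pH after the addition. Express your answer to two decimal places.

pH = 5.32

OH- converts CH3(CH2)2COOH to CH3(CH2)2COO-: CH3(CH2)2COOH → 0.0551 mol, CH3(CH2)2COO- → 0.196 mol.
pKa = −log(1.7 × 10^-5) = 4.770
pH = pKa + log(n_CH3(CH2)2COO-/n_CH3(CH2)2COOH) = 4.770 + log(0.196/0.0551) = 4.770 + (+0.551)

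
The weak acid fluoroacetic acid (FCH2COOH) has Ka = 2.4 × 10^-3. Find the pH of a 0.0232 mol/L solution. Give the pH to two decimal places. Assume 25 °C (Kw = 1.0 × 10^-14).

FCH2COOH ⇌ FCH2COO- + H+
From the ICE table, Ka = [H+]²/(0.0232 − [H+]) = 2.4 × 10^-3.
Here C₀/Ka ≈ 9.67, so the small-[H+] approximation fails. Use the quadratic:
[H+] = (−Ka + √(Ka² + 4·Ka·C₀))/2 = 6.36 × 10^-3 M
pH = −log(6.36 × 10^-3) = 2.20

pH = 2.20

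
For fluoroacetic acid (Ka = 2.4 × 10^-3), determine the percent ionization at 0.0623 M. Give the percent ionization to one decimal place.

FCH2COOH ⇌ FCH2COO- + H+; let x = [H+] at equilibrium.
Solve x² + 0.0024x − 0.00015 = 0 → x = 1.11 × 10^-2 M
% ionization = x/C₀ × 100% = 1.11 × 10^-2/0.0623 × 100% = 17.8%

17.8%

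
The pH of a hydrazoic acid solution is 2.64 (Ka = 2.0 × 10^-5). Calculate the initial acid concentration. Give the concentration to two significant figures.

C₀ = 2.6 × 10^-1 M

[H+] = 10^(-2.64) = 2.29 × 10^-3 M = x
Ka = x²/(C₀ − x) ⇒ C₀ = x + x²/Ka
C₀ = 2.29 × 10^-3 + (2.29 × 10^-3)²/(2.0 × 10^-5) = 2.64 × 10^-1 M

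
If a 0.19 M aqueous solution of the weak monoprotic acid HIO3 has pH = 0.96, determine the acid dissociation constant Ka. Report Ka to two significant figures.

Ka = 1.5 × 10^-1

[H+] = 10^(-0.96) = 1.10 × 10^-1 M
At equilibrium [HA] = 0.19 − 1.10 × 10^-1 = 8.00 × 10^-2 M
Ka = [H+][A-]/[HA] = (1.10 × 10^-1)² / 8.00 × 10^-2 = 1.5 × 10^-1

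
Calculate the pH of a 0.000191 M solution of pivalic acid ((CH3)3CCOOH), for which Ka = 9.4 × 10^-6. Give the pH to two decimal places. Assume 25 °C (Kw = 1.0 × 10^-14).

pH = 4.42

(CH3)3CCOOH ⇌ (CH3)3CCOO- + H+
From the ICE table, Ka = x²/(0.000191 − x) = 9.4 × 10^-6.
Here C₀/Ka ≈ 20.3, so the small-x approximation fails. Use the quadratic:
x = (−Ka + √(Ka² + 4·Ka·C₀))/2 = 3.79 × 10^-5 M
pH = −log[H+] = −log(3.79 × 10^-5) = 4.42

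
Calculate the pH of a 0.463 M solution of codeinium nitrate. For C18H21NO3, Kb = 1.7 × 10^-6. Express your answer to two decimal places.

pH = 4.28

C18H22NO3+ is the conjugate acid of the weak base C18H21NO3.
Ka = Kw/Kb = 1.0×10^-14 / 1.7 × 10^-6 = 5.88 × 10^-9
From the ICE table, Ka = [H+]²/(0.463 − [H+]) = 5.88 × 10^-9.
Neglecting [H+] in the denominator: [H+] = √(5.88 × 10^-9 × 0.463) = 5.22 × 10^-5 M
pH = −log[H+] = −log(5.22 × 10^-5) = 4.28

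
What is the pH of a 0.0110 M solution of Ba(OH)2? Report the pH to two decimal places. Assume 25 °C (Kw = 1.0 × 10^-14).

Ba(OH)2 is a strong base (each formula unit releases 2 OH-); [OH-] = 0.022 M.
pOH = -log(0.022) = 1.66
pH = 14.00 - 1.66 = 12.34

pH = 12.34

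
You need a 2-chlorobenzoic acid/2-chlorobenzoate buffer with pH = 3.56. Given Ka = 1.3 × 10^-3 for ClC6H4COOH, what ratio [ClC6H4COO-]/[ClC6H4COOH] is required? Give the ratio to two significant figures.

pKa = -log(1.3 × 10^-3) = 2.886
pH = pKa + log(r) ⇒ log(r) = 3.56 − 2.886 = +0.674
r = [ClC6H4COO-]/[ClC6H4COOH] = 10^(+0.674) = 4.72

ratio = 4.7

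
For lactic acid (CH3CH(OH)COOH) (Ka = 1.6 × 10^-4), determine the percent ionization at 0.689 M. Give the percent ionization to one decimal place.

CH3CH(OH)COOH ⇌ CH3CH(OH)COO- + H+; let x = [H+] at equilibrium.
x ≈ √(Ka·C₀) = √(1.6 × 10^-4 × 0.689) = 1.05 × 10^-2 M
Fraction ionized = 1.05 × 10^-2 / 0.689 = 0.0152 → 1.5%

1.5%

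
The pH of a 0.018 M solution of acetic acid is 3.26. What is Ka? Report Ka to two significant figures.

[H+] = 10^(-3.26) = 5.50 × 10^-4 M
At equilibrium [HA] = 0.018 − 5.50 × 10^-4 = 1.75 × 10^-2 M
Ka = [H+][A-]/[HA] = (5.50 × 10^-4)² / 1.75 × 10^-2 = 1.7 × 10^-5

Ka = 1.7 × 10^-5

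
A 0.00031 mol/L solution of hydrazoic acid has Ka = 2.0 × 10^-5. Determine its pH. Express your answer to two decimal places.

pH = 4.16

HN3 ⇌ N3- + H+
Let x = [H+] at equilibrium. Ka = x²/(0.00031 − x).
Here C₀/Ka ≈ 15.5, so the small-x approximation fails. Use the quadratic:
x = [−2e-05 + √(2e-05² + 2.48e-08)]/2 = 6.94 × 10^-5 M
pH = −log(6.94 × 10^-5) = 4.16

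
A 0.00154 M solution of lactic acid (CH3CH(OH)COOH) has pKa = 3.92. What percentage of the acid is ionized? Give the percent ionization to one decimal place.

CH3CH(OH)COOH ⇌ CH3CH(OH)COO- + H+; let x = [H+] at equilibrium.
Ka = 10^(−3.92) = 1.20 × 10^-4
Solve x² + 0.00012x − 1.85e-07 = 0 → x = 3.74 × 10^-4 M
% ionization = x/C₀ × 100% = 3.74 × 10^-4/0.00154 × 100% = 24.3%

24.3%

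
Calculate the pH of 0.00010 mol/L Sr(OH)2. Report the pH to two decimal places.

pH = 10.30

Sr(OH)2 is a strong base (each formula unit releases 2 OH-); [OH-] = 0.0002 M.
pOH = -log(0.0002) = 3.70
pH = 14.00 - 3.70 = 10.30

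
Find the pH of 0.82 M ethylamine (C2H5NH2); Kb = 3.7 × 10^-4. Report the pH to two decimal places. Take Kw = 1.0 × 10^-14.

pH = 12.24

C2H5NH2 + H2O ⇌ C2H5NH3+ + OH-
From the ICE table, Kb = [OH-]²/(0.82 − [OH-]) = 3.7 × 10^-4.
Neglecting [OH-] in the denominator: [OH-] = √(3.7 × 10^-4 × 0.82) = 1.74 × 10^-2 M
pOH = 1.76, so pH = 14.00 − pOH = 12.24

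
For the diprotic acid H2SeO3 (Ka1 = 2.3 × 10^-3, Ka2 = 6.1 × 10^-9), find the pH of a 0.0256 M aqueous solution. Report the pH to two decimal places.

pH = 2.18

Ka1 ≫ Ka2, so treat the first dissociation as the only significant source of H+.
Ka1 = x²/(0.0256 − x) = 2.3 × 10^-3
Solving the quadratic: x = (−Ka1 + √(Ka1² + 4·Ka1·C₀))/2 = 6.61 × 10^-3 M
pH = −log(6.61 × 10^-3) = 2.18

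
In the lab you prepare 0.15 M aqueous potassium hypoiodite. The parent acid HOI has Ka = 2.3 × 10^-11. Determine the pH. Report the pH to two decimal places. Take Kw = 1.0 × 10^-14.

OI- is the conjugate base of the weak acid HOI.
Kb = Kw/Ka = 1.0×10^-14 / 2.3 × 10^-11 = 4.35 × 10^-4
From the ICE table, Kb = [OH-]²/(0.15 − [OH-]) = 4.35 × 10^-4.
[OH-] is not negligible relative to C₀; solve [OH-]² + 0.000435·[OH-] − 6.53e-05 = 0.
[OH-] = (−Kb + √(Kb² + 4·Kb·C₀))/2 = 7.86 × 10^-3 M
pOH = −log(7.86 × 10^-3) = 2.10; pH = 14.00 − 2.10 = 11.90

pH = 11.90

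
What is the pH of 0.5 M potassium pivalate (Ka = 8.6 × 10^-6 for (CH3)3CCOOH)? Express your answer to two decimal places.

pH = 9.38

(CH3)3CCOO- is the conjugate base of the weak acid (CH3)3CCOOH.
Kb = Kw/Ka = 1.0×10^-14 / 8.6 × 10^-6 = 1.16 × 10^-9
Let x = [OH-] at equilibrium. Kb = x²/(0.5 − x).
Neglecting x in the denominator: x = √(1.16 × 10^-9 × 0.5) = 2.41 × 10^-5 M
(x/C₀ = 0.0048% < 5%, so the approximation holds.)
pOH = 4.62, so pH = 14.00 − pOH = 9.38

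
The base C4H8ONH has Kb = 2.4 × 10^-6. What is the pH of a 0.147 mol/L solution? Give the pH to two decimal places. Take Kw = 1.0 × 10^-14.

pH = 10.77

C4H8ONH + H2O ⇌ C4H8ONH2+ + OH-
Kb = [OH-]²/(0.147 − [OH-]) = 2.4 × 10^-6
Assume [OH-] ≪ 0.147: [OH-] ≈ √(2.4 × 10^-6 × 0.147) = 5.94 × 10^-4 M
([OH-]/C₀ = 0.4% < 5%, so the approximation holds.)
pOH = −log(5.94 × 10^-4) = 3.23; pH = 14.00 − 3.23 = 10.77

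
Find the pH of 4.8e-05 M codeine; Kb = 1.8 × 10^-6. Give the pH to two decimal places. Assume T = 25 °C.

C18H21NO3 + H2O ⇌ C18H22NO3+ + OH-
Kb = x²/(4.8e-05 − x) = 1.8 × 10^-6
Here C₀/Kb ≈ 26.7, so the small-x approximation fails. Use the quadratic:
x = (−Kb + √(Kb² + 4·Kb·C₀))/2 = 8.44 × 10^-6 M
pOH = 5.07, so pH = 14.00 − pOH = 8.93

pH = 8.93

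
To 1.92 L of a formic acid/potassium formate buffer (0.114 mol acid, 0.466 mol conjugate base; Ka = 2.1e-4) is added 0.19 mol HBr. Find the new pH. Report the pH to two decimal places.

pH = 3.64

Added H+ converts HCOO- to HCOOH: HCOOH → 0.304 mol, HCOO- → 0.276 mol.
pKa = −log(2.1 × 10^-4) = 3.678
Henderson–Hasselbalch with mole ratio 0.276/0.304: pH = 3.678 + (-0.042)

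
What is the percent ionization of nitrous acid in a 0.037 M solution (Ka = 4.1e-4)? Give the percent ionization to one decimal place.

HNO2 ⇌ NO2- + H+; let x = [H+] at equilibrium.
Ka = x²/(C₀ − x); solving the quadratic gives x = 3.70 × 10^-3 M.
% ionization = x/C₀ × 100% = 3.70 × 10^-3/0.037 × 100% = 10.0%

10.0%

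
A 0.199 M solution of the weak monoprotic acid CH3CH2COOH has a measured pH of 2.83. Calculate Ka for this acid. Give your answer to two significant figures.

Ka = 1.1 × 10^-5

[H+] = 10^(-2.83) = 1.48 × 10^-3 M
At equilibrium [HA] = 0.199 − 1.48 × 10^-3 = 1.98 × 10^-1 M
Ka = [H+][A-]/[HA] = (1.48 × 10^-3)² / 1.98 × 10^-1 = 1.1 × 10^-5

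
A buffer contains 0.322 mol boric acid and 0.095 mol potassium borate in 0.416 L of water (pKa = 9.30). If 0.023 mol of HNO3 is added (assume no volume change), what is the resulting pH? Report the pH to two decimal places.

Added H+ converts B(OH)4- to B(OH)3: B(OH)3 → 0.345 mol, B(OH)4- → 0.072 mol.
Henderson–Hasselbalch with mole ratio 0.072/0.345: pH = 9.30 + (-0.680)

pH = 8.62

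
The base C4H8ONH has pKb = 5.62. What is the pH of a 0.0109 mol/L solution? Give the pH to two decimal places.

C4H8ONH + H2O ⇌ C4H8ONH2+ + OH-
Kb = 10^(−5.62) = 2.40 × 10^-6
Let x = [OH-] at equilibrium. Kb = x²/(0.0109 − x).
Neglecting x in the denominator: x = √(2.40 × 10^-6 × 0.0109) = 1.62 × 10^-4 M
Check: 1.5% ionized — well under 5%, approximation valid.
pOH = 3.79, so pH = 14.00 − pOH = 10.21

pH = 10.21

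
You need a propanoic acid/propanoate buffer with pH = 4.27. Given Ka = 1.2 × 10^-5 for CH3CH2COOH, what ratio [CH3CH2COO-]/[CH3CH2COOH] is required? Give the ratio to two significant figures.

ratio = 0.22

pKa = -log(1.2 × 10^-5) = 4.921
pH = pKa + log(r) ⇒ log(r) = 4.27 − 4.921 = -0.651
r = [CH3CH2COO-]/[CH3CH2COOH] = 10^(-0.651) = 0.223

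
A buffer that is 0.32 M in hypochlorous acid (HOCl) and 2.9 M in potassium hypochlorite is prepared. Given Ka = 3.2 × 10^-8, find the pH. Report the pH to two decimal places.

pH = 8.45

pKa = −log(3.2 × 10^-8) = 7.495
Using pH = pKa + log([base]/[acid]) with [base]/[acid] = 2.9/0.32:
pH = 7.495 + (+0.957) = 8.45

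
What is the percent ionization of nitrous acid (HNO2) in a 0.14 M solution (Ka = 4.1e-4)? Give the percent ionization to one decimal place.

HNO2 ⇌ NO2- + H+; let x = [H+] at equilibrium.
Solve x² + 0.00041x − 5.74e-05 = 0 → x = 7.37 × 10^-3 M
Fraction ionized = 7.37 × 10^-3 / 0.14 = 0.0526 → 5.3%

5.3%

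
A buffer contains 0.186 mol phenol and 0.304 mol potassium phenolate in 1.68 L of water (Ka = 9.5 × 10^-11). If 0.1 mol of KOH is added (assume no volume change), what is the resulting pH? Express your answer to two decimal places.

pH = 10.69

OH- converts C6H5OH to C6H5O-: C6H5OH → 0.086 mol, C6H5O- → 0.404 mol.
pKa = −log(9.5 × 10^-11) = 10.022
Henderson–Hasselbalch with mole ratio 0.404/0.086: pH = 10.022 + (+0.672)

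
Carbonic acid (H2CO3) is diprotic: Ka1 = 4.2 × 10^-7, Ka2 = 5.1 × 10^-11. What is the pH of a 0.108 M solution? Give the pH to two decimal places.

Ka1 ≫ Ka2, so treat the first dissociation as the only significant source of H+.
Ka1 = x²/(0.108 − x) = 4.2 × 10^-7
x ≈ √(4.2 × 10^-7 × 0.108) = 2.13 × 10^-4 M
pH = −log(2.13 × 10^-4) = 3.67

pH = 3.67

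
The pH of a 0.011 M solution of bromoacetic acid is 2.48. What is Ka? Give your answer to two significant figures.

[H+] = 10^(-2.48) = 3.31 × 10^-3 M
At equilibrium [HA] = 0.011 − 3.31 × 10^-3 = 7.69 × 10^-3 M
Ka = [H+][A-]/[HA] = (3.31 × 10^-3)² / 7.69 × 10^-3 = 1.4 × 10^-3

Ka = 1.4 × 10^-3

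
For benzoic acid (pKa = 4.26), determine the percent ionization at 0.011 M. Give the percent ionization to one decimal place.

6.8%

C6H5COOH ⇌ C6H5COO- + H+; let x = [H+] at equilibrium.
Ka = 10^(−4.26) = 5.50 × 10^-5
Ka = x²/(C₀ − x); solving the quadratic gives x = 7.51 × 10^-4 M.
% ionization = x/C₀ × 100% = 7.51 × 10^-4/0.011 × 100% = 6.8%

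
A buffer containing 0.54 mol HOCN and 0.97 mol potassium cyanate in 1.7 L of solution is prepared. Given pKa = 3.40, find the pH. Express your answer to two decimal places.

pH = 3.65

Henderson–Hasselbalch: pH = pKa + log([OCN-]/[HOCN]) = 3.40 + log(0.97/0.54)
pH = 3.40 + (+0.254) = 3.65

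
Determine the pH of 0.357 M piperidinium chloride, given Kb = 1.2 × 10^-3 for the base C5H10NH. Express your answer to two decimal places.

C5H10NH2+ is the conjugate acid of the weak base C5H10NH.
Ka = Kw/Kb = 1.0×10^-14 / 1.2 × 10^-3 = 8.33 × 10^-12
Ka = [H+]²/(0.357 − [H+]) = 8.33 × 10^-12
Neglecting [H+] in the denominator: [H+] = √(8.33 × 10^-12 × 0.357) = 1.72 × 10^-6 M
pH = −log(1.72 × 10^-6) = 5.76

pH = 5.76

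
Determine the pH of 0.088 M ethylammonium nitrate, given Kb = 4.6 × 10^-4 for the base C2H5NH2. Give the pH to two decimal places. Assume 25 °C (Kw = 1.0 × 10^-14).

C2H5NH3+ is the conjugate acid of the weak base C2H5NH2.
Ka = Kw/Kb = 1.0×10^-14 / 4.6 × 10^-4 = 2.17 × 10^-11
From the ICE table, Ka = [H+]²/(0.088 − [H+]) = 2.17 × 10^-11.
Since Ka ≪ C₀, [H+] ≈ √(Ka·C₀) = 1.38 × 10^-6 M.
Check: 0.0016% ionized — well under 5%, approximation valid.
pH = −log[H+] = −log(1.38 × 10^-6) = 5.86

pH = 5.86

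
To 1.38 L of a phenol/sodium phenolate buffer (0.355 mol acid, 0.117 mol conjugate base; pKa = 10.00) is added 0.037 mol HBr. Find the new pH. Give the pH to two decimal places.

pH = 9.31

Added H+ converts C6H5O- to C6H5OH: C6H5OH → 0.392 mol, C6H5O- → 0.08 mol.
pH = pKa + log([A⁻]/[HA]) = 10.00 + log(0.08/0.392) = 10.00 -0.690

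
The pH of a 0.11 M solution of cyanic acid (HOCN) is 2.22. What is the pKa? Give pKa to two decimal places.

pKa = 3.46

[H+] = 10^(-2.22) = 6.03 × 10^-3 M
At equilibrium [HA] = 0.11 − 6.03 × 10^-3 = 1.04 × 10^-1 M
Ka = [H+][A-]/[HA] = (6.03 × 10^-3)² / 1.04 × 10^-1 = 3.50 × 10^-4
pKa = -log(3.50 × 10^-4) = 3.46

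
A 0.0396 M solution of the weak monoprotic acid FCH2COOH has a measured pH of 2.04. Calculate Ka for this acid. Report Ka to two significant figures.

Ka = 2.7 × 10^-3

[H+] = 10^(-2.04) = 9.12 × 10^-3 M
At equilibrium [HA] = 0.0396 − 9.12 × 10^-3 = 3.05 × 10^-2 M
Ka = [H+][A-]/[HA] = (9.12 × 10^-3)² / 3.05 × 10^-2 = 2.7 × 10^-3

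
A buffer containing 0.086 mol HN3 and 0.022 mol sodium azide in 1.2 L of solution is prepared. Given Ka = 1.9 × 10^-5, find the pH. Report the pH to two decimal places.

pH = 4.13

pKa = −log(1.9 × 10^-5) = 4.721
Henderson–Hasselbalch: pH = pKa + log([N3-]/[HN3]) = 4.721 + log(0.022/0.086)
pH = 4.721 + (-0.592) = 4.13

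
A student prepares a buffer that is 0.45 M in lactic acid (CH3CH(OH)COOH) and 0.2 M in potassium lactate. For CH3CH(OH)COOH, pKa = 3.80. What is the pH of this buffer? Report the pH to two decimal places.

pH = 3.45

Henderson–Hasselbalch: pH = pKa + log([CH3CH(OH)COO-]/[CH3CH(OH)COOH]) = 3.80 + log(0.2/0.45)
pH = 3.80 + (-0.352) = 3.45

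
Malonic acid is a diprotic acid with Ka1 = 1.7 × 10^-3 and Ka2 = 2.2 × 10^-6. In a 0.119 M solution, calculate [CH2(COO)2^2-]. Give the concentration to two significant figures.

2.2 × 10^-6 M

First ionization gives [H+] ≈ [CH2(COOH)COO-] = 1.34 × 10^-2 M.
Second step: Ka2 = [H+][CH2(COO)2^2-]/[CH2(COOH)COO-] ≈ [CH2(COO)2^2-] (since [H+] ≈ [CH2(COOH)COO-]).
So [CH2(COO)2^2-] ≈ Ka2.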